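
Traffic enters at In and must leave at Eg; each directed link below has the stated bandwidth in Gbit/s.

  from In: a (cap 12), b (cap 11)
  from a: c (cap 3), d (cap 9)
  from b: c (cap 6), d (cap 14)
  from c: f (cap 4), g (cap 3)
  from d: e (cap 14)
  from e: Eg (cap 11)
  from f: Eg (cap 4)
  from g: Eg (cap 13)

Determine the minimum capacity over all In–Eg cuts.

18

Augment In→a→c→f→Eg: bottleneck 3, flow now 3.
Augment In→a→d→e→Eg: bottleneck 9, flow now 12.
Augment In→b→c→f→Eg: bottleneck 1, flow now 13.
Augment In→b→c→g→Eg: bottleneck 3, flow now 16.
Augment In→b→d→e→Eg: bottleneck 2, flow now 18.
No augmenting path remains; maximum flow = 18.
By max-flow min-cut, the minimum cut capacity equals the max flow.
In the residual graph, reachable from In: {In, a, b, c, d, e}.
Min-cut edges: c→f (4), c→g (3), e→Eg (11); capacity 4 + 3 + 11 = 18.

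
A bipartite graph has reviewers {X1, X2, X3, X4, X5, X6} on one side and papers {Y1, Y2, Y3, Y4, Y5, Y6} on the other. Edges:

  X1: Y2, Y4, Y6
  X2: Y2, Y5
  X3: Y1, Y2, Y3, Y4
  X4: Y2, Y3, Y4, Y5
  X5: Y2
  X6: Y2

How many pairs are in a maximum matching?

5

Unit-capacity flow: source→left, listed edges, right→sink; max matching = max flow.
Augmenting path X1→Y2 (+1); matched 1.
Augmenting path X2→Y5 (+1); matched 2.
Augmenting path X3→Y1 (+1); matched 3.
Augmenting path X4→Y3 (+1); matched 4.
Augmenting path X5→Y2→X1→Y4 (+1); matched 5.
No augmenting path remains; maximum matching = 5.
König certificate: {X1, X2, X3, X4, Y2} is a vertex cover of size 5 (every listed pair touches it), so no matching can be larger.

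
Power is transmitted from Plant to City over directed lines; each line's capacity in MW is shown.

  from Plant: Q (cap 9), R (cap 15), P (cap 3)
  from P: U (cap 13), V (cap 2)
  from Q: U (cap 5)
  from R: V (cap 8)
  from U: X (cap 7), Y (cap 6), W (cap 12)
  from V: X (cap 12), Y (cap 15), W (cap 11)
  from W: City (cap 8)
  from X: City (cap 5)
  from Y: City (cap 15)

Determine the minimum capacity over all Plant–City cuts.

16

Augment Plant→P→U→W→City: bottleneck 3, flow now 3.
Augment Plant→Q→U→W→City: bottleneck 5, flow now 8.
Augment Plant→R→V→X→City: bottleneck 5, flow now 13.
Augment Plant→R→V→Y→City: bottleneck 3, flow now 16.
No augmenting path remains; maximum flow = 16.
By max-flow min-cut, the minimum cut capacity equals the max flow.
In the residual graph, reachable from Plant: {Plant, Q, R}.
Min-cut edges: Plant→P (3), Q→U (5), R→V (8); capacity 3 + 5 + 8 = 16.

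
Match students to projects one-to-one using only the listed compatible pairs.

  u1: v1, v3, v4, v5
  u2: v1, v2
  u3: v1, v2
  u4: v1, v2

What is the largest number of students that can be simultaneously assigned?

3

Unit-capacity flow: source→left, listed edges, right→sink; max matching = max flow.
Augmenting path u1→v1 (+1); matched 1.
Augmenting path u2→v2 (+1); matched 2.
Augmenting path u3→v1→u1→v3 (+1); matched 3.
No augmenting path remains; maximum matching = 3.
König certificate: {u1, v1, v2} is a vertex cover of size 3 (every listed pair touches it), so no matching can be larger.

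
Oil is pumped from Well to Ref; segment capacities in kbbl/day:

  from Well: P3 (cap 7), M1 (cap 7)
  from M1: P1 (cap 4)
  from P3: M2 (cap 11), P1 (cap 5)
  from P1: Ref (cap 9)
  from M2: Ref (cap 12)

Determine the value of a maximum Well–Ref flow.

Augment Well→M1→P1→Ref: bottleneck 4, flow now 4.
Augment Well→P3→P1→Ref: bottleneck 5, flow now 9.
Augment Well→P3→M2→Ref: bottleneck 2, flow now 11.
No augmenting path remains; maximum flow = 11.
In the residual graph, reachable from Well: {Well, M1}.
Min-cut edges: Well→P3 (7), M1→P1 (4); capacity 7 + 4 = 11.
This cut is saturated, so no flow can exceed 11.

11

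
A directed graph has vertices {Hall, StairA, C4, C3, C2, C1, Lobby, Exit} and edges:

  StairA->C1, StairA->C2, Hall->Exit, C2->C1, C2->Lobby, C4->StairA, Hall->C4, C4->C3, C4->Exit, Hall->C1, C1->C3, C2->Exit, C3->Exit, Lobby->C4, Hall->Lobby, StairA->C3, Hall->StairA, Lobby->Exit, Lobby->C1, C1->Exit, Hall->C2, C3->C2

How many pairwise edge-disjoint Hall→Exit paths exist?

Assign every edge capacity 1; by Menger, the answer equals the max flow.
Path Hall→Exit (+1); total 1.
Path Hall→C4→Exit (+1); total 2.
Path Hall→C2→Exit (+1); total 3.
Path Hall→C1→Exit (+1); total 4.
Path Hall→Lobby→Exit (+1); total 5.
Path Hall→StairA→C3→Exit (+1); total 6.
No residual Hall→Exit path; max flow = 6.
Certifying cut of size 6: {Hall→C1, Hall→C2, Hall→C4, Hall→Exit, Hall→Lobby, Hall→StairA}.

6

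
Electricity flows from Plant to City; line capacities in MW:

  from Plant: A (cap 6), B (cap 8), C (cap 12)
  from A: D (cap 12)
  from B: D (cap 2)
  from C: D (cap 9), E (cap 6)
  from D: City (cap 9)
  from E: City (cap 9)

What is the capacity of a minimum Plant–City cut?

Augment Plant→A→D→City: bottleneck 6, flow now 6.
Augment Plant→B→D→City: bottleneck 2, flow now 8.
Augment Plant→C→D→City: bottleneck 1, flow now 9.
Augment Plant→C→E→City: bottleneck 6, flow now 15.
No augmenting path remains; maximum flow = 15.
By max-flow min-cut, the minimum cut capacity equals the max flow.
In the residual graph, reachable from Plant: {Plant, A, B, C, D}.
Min-cut edges: C→E (6), D→City (9); capacity 6 + 9 = 15.

15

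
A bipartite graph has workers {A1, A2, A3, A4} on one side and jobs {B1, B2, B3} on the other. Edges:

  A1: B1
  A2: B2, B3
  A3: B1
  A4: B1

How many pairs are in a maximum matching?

Unit-capacity flow: source→left, listed edges, right→sink; max matching = max flow.
Augmenting path A1→B1 (+1); matched 1.
Augmenting path A2→B2 (+1); matched 2.
No augmenting path remains; maximum matching = 2.
König certificate: {A2, B1} is a vertex cover of size 2 (every listed pair touches it), so no matching can be larger.

2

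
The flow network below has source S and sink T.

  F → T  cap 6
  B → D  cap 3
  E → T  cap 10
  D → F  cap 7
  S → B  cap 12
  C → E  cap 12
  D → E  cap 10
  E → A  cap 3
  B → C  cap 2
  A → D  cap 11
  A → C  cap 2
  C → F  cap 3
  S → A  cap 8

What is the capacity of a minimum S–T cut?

Augment S→A→C→E→T: bottleneck 2, flow now 2.
Augment S→A→D→E→T: bottleneck 6, flow now 8.
Augment S→B→C→E→T: bottleneck 2, flow now 10.
Augment S→B→D→F→T: bottleneck 3, flow now 13.
No augmenting path remains; maximum flow = 13.
By max-flow min-cut, the minimum cut capacity equals the max flow.
In the residual graph, reachable from S: {S, B}.
Min-cut edges: S→A (8), B→C (2), B→D (3); capacity 8 + 2 + 3 = 13.

13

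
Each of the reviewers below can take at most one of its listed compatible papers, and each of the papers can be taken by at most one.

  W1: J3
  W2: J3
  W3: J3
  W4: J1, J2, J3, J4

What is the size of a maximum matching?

2

Unit-capacity flow: source→left, listed edges, right→sink; max matching = max flow.
Augmenting path W1→J3 (+1); matched 1.
Augmenting path W4→J1 (+1); matched 2.
No augmenting path remains; maximum matching = 2.
König certificate: {W4, J3} is a vertex cover of size 2 (every listed pair touches it), so no matching can be larger.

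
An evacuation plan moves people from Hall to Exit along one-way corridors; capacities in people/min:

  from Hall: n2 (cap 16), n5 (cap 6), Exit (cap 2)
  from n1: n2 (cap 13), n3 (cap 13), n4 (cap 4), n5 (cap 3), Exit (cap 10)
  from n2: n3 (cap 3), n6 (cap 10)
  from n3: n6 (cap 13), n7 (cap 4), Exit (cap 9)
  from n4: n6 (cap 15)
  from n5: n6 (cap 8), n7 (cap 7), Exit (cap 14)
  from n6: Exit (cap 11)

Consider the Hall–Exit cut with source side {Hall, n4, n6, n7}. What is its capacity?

Edges leaving {Hall, n4, n6, n7}: Hall→n2 (16), Hall→n5 (6), Hall→Exit (2), n6→Exit (11).
Cut capacity = 16 + 6 + 2 + 11 = 35.

35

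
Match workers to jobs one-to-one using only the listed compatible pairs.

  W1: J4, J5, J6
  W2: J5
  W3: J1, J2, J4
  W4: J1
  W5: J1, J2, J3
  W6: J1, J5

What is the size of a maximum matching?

Unit-capacity flow: source→left, listed edges, right→sink; max matching = max flow.
Augmenting path W1→J4 (+1); matched 1.
Augmenting path W2→J5 (+1); matched 2.
Augmenting path W3→J1 (+1); matched 3.
Augmenting path W5→J2 (+1); matched 4.
Augmenting path W4→J1→W3→J2→W5→J3 (+1); matched 5.
No augmenting path remains; maximum matching = 5.
König certificate: {W1, W3, W5, J1, J5} is a vertex cover of size 5 (every listed pair touches it), so no matching can be larger.

5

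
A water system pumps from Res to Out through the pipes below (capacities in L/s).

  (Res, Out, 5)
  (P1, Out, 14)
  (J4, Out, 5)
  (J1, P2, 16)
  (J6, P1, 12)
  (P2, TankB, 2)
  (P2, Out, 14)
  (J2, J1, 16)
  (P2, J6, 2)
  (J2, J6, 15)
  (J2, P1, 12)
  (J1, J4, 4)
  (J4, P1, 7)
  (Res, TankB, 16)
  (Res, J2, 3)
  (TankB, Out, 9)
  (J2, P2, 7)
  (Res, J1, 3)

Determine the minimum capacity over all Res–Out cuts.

20

Augment Res→Out: bottleneck 5, flow now 5.
Augment Res→TankB→Out: bottleneck 9, flow now 14.
Augment Res→J2→P2→Out: bottleneck 3, flow now 17.
Augment Res→J1→P2→Out: bottleneck 3, flow now 20.
No augmenting path remains; maximum flow = 20.
By max-flow min-cut, the minimum cut capacity equals the max flow.
In the residual graph, reachable from Res: {Res, TankB}.
Min-cut edges: Res→J2 (3), Res→J1 (3), Res→Out (5), TankB→Out (9); capacity 3 + 3 + 5 + 9 = 20.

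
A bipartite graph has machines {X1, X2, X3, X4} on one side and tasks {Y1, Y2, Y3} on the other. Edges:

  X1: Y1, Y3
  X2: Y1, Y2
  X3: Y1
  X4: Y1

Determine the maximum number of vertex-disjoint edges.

Unit-capacity flow: source→left, listed edges, right→sink; max matching = max flow.
Augmenting path X1→Y1 (+1); matched 1.
Augmenting path X2→Y2 (+1); matched 2.
Augmenting path X3→Y1→X1→Y3 (+1); matched 3.
No augmenting path remains; maximum matching = 3.
König certificate: {X1, X2, Y1} is a vertex cover of size 3 (every listed pair touches it), so no matching can be larger.

3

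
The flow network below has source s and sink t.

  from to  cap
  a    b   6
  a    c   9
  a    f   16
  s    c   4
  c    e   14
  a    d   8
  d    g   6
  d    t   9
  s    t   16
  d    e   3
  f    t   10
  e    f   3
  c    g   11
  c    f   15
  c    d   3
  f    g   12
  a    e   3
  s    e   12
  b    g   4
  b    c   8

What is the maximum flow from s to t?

Augment s→t: bottleneck 16, flow now 16.
Augment s→c→d→t: bottleneck 3, flow now 19.
Augment s→c→f→t: bottleneck 1, flow now 20.
Augment s→e→f→t: bottleneck 3, flow now 23.
No augmenting path remains; maximum flow = 23.
In the residual graph, reachable from s: {s, e}.
Min-cut edges: s→c (4), s→t (16), e→f (3); capacity 4 + 16 + 3 = 23.
This cut is saturated, so no flow can exceed 23.

23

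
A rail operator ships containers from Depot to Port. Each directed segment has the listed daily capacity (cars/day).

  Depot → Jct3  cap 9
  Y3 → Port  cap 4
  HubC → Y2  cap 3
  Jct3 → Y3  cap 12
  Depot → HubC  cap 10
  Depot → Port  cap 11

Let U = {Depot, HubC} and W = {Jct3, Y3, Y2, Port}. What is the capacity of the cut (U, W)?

23

Edges leaving {Depot, HubC}: Depot→Jct3 (9), Depot→Port (11), HubC→Y2 (3).
Cut capacity = 9 + 11 + 3 = 23.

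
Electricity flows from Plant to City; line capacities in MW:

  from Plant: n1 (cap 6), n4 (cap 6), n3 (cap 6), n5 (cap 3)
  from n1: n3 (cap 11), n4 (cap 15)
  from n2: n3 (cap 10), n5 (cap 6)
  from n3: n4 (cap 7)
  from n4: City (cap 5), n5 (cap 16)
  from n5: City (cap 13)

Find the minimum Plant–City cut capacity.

18

Augment Plant→n4→City: bottleneck 5, flow now 5.
Augment Plant→n5→City: bottleneck 3, flow now 8.
Augment Plant→n4→n5→City: bottleneck 1, flow now 9.
Augment Plant→n1→n4→n5→City: bottleneck 6, flow now 15.
Augment Plant→n3→n4→n5→City: bottleneck 3, flow now 18.
No augmenting path remains; maximum flow = 18.
By max-flow min-cut, the minimum cut capacity equals the max flow.
In the residual graph, reachable from Plant: {Plant, n1, n3, n4, n5}.
Min-cut edges: n4→City (5), n5→City (13); capacity 5 + 13 = 18.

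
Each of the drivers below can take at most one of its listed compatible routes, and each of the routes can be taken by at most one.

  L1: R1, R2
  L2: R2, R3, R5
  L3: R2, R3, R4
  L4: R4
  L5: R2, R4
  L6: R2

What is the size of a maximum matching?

Unit-capacity flow: source→left, listed edges, right→sink; max matching = max flow.
Augmenting path L1→R1 (+1); matched 1.
Augmenting path L2→R2 (+1); matched 2.
Augmenting path L3→R3 (+1); matched 3.
Augmenting path L4→R4 (+1); matched 4.
Augmenting path L5→R2→L2→R5 (+1); matched 5.
No augmenting path remains; maximum matching = 5.
König certificate: {L1, L2, L3, R2, R4} is a vertex cover of size 5 (every listed pair touches it), so no matching can be larger.

5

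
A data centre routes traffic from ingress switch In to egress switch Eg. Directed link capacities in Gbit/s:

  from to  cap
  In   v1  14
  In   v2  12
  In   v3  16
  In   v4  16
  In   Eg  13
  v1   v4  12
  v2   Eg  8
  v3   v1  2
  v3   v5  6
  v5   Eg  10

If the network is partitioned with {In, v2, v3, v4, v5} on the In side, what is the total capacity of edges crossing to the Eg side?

Edges leaving {In, v2, v3, v4, v5}: In→v1 (14), In→Eg (13), v2→Eg (8), v3→v1 (2), v5→Eg (10).
Cut capacity = 14 + 13 + 8 + 2 + 10 = 47.

47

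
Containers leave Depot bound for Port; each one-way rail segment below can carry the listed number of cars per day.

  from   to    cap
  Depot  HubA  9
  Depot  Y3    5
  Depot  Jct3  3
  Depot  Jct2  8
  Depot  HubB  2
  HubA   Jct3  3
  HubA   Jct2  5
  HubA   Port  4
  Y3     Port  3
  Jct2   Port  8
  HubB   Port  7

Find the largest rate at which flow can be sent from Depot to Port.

Augment Depot→HubA→Port: bottleneck 4, flow now 4.
Augment Depot→Y3→Port: bottleneck 3, flow now 7.
Augment Depot→Jct2→Port: bottleneck 8, flow now 15.
Augment Depot→HubB→Port: bottleneck 2, flow now 17.
No augmenting path remains; maximum flow = 17.
In the residual graph, reachable from Depot: {Depot, HubA, Y3, Jct3, Jct2}.
Min-cut edges: Depot→HubB (2), HubA→Port (4), Y3→Port (3), Jct2→Port (8); capacity 2 + 4 + 3 + 8 = 17.
This cut is saturated, so no flow can exceed 17.

17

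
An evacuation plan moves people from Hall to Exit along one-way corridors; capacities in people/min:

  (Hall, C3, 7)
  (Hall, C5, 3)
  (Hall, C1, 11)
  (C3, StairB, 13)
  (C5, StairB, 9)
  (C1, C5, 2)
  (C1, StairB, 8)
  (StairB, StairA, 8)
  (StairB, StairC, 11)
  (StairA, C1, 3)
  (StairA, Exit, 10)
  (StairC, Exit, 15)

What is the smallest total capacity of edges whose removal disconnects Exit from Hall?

Augment Hall→C3→StairB→StairA→Exit: bottleneck 7, flow now 7.
Augment Hall→C5→StairB→StairA→Exit: bottleneck 1, flow now 8.
Augment Hall→C5→StairB→StairC→Exit: bottleneck 2, flow now 10.
Augment Hall→C1→StairB→StairC→Exit: bottleneck 8, flow now 18.
Augment Hall→C1→C5→StairB→StairC→Exit: bottleneck 1, flow now 19.
No augmenting path remains; maximum flow = 19.
By max-flow min-cut, the minimum cut capacity equals the max flow.
In the residual graph, reachable from Hall: {Hall, C3, C5, C1, StairB}.
Min-cut edges: StairB→StairA (8), StairB→StairC (11); capacity 8 + 11 = 19.

19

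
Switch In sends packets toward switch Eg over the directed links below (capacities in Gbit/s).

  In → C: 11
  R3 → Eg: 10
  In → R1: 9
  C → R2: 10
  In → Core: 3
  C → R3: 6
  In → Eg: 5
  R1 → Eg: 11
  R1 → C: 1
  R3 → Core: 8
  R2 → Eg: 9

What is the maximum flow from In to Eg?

Augment In→Eg: bottleneck 5, flow now 5.
Augment In→R1→Eg: bottleneck 9, flow now 14.
Augment In→C→R3→Eg: bottleneck 6, flow now 20.
Augment In→C→R2→Eg: bottleneck 5, flow now 25.
No augmenting path remains; maximum flow = 25.
In the residual graph, reachable from In: {In, Core}.
Min-cut edges: In→C (11), In→R1 (9), In→Eg (5); capacity 11 + 9 + 5 = 25.
This cut is saturated, so no flow can exceed 25.

25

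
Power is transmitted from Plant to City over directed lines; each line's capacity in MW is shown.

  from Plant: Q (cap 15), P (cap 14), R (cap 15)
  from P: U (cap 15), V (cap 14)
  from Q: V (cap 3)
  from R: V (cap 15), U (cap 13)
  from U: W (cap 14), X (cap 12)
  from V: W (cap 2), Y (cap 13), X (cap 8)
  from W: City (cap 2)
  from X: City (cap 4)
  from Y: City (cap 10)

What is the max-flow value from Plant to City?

16

Augment Plant→P→U→W→City: bottleneck 2, flow now 2.
Augment Plant→P→U→X→City: bottleneck 4, flow now 6.
Augment Plant→P→V→Y→City: bottleneck 8, flow now 14.
Augment Plant→Q→V→Y→City: bottleneck 2, flow now 16.
No augmenting path remains; maximum flow = 16.
In the residual graph, reachable from Plant: {Plant, P, Q, R, U, V, W, X, Y}.
Min-cut edges: W→City (2), X→City (4), Y→City (10); capacity 2 + 4 + 10 = 16.
This cut is saturated, so no flow can exceed 16.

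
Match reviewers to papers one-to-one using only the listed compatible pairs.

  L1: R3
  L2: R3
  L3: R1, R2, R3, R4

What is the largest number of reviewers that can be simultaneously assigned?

2

Unit-capacity flow: source→left, listed edges, right→sink; max matching = max flow.
Augmenting path L1→R3 (+1); matched 1.
Augmenting path L3→R1 (+1); matched 2.
No augmenting path remains; maximum matching = 2.
König certificate: {L3, R3} is a vertex cover of size 2 (every listed pair touches it), so no matching can be larger.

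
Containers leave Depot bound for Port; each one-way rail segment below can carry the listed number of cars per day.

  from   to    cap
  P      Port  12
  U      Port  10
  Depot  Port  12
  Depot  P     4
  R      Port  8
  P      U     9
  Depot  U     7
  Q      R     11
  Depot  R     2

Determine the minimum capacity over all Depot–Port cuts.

Augment Depot→Port: bottleneck 12, flow now 12.
Augment Depot→P→Port: bottleneck 4, flow now 16.
Augment Depot→R→Port: bottleneck 2, flow now 18.
Augment Depot→U→Port: bottleneck 7, flow now 25.
No augmenting path remains; maximum flow = 25.
By max-flow min-cut, the minimum cut capacity equals the max flow.
In the residual graph, reachable from Depot: {Depot}.
Min-cut edges: Depot→P (4), Depot→R (2), Depot→U (7), Depot→Port (12); capacity 4 + 2 + 7 + 12 = 25.

25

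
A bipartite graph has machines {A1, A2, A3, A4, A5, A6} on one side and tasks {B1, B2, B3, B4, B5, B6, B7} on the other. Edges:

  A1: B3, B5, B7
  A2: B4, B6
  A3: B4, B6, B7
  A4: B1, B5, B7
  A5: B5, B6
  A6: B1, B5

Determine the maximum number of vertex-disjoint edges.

6

Unit-capacity flow: source→left, listed edges, right→sink; max matching = max flow.
Augmenting path A1→B3 (+1); matched 1.
Augmenting path A2→B4 (+1); matched 2.
Augmenting path A3→B6 (+1); matched 3.
Augmenting path A4→B1 (+1); matched 4.
Augmenting path A5→B5 (+1); matched 5.
Augmenting path A6→B1→A4→B7 (+1); matched 6.
No augmenting path remains; maximum matching = 6.
König certificate: {A1, A2, A3, A4, A5, A6} is a vertex cover of size 6 (every listed pair touches it), so no matching can be larger.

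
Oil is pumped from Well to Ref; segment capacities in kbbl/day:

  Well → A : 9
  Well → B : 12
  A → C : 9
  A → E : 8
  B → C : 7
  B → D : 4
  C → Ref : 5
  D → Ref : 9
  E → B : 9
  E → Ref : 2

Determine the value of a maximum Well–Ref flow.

11

Augment Well→A→C→Ref: bottleneck 5, flow now 5.
Augment Well→A→E→Ref: bottleneck 2, flow now 7.
Augment Well→B→D→Ref: bottleneck 4, flow now 11.
No augmenting path remains; maximum flow = 11.
In the residual graph, reachable from Well: {Well, A, B, C, E}.
Min-cut edges: B→D (4), C→Ref (5), E→Ref (2); capacity 4 + 5 + 2 = 11.
This cut is saturated, so no flow can exceed 11.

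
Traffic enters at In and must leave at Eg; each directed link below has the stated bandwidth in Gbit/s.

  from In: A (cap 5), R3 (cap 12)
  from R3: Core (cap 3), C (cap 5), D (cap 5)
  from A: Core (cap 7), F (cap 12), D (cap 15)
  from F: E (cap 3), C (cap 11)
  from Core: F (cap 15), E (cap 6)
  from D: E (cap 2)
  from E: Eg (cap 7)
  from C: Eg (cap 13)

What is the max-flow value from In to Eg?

Augment In→R3→C→Eg: bottleneck 5, flow now 5.
Augment In→R3→Core→E→Eg: bottleneck 3, flow now 8.
Augment In→R3→D→E→Eg: bottleneck 2, flow now 10.
Augment In→A→F→E→Eg: bottleneck 2, flow now 12.
Augment In→A→F→C→Eg: bottleneck 3, flow now 15.
No augmenting path remains; maximum flow = 15.
In the residual graph, reachable from In: {In, R3, D}.
Min-cut edges: In→A (5), R3→Core (3), R3→C (5), D→E (2); capacity 5 + 3 + 5 + 2 = 15.
This cut is saturated, so no flow can exceed 15.

15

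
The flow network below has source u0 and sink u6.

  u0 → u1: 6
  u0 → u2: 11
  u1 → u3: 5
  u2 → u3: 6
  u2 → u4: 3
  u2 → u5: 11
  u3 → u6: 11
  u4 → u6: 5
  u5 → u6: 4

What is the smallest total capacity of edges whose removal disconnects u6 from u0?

16

Augment u0→u1→u3→u6: bottleneck 5, flow now 5.
Augment u0→u2→u3→u6: bottleneck 6, flow now 11.
Augment u0→u2→u4→u6: bottleneck 3, flow now 14.
Augment u0→u2→u5→u6: bottleneck 2, flow now 16.
No augmenting path remains; maximum flow = 16.
By max-flow min-cut, the minimum cut capacity equals the max flow.
In the residual graph, reachable from u0: {u0, u1}.
Min-cut edges: u0→u2 (11), u1→u3 (5); capacity 11 + 5 = 16.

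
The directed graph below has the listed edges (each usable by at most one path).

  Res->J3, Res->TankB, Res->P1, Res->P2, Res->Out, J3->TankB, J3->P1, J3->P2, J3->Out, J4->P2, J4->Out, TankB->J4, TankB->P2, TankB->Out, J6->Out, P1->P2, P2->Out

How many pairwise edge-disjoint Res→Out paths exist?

4

Assign every edge capacity 1; by Menger, the answer equals the max flow.
Path Res→Out (+1); total 1.
Path Res→J3→Out (+1); total 2.
Path Res→TankB→Out (+1); total 3.
Path Res→P2→Out (+1); total 4.
No residual Res→Out path; max flow = 4.
Certifying cut of size 4: {P2→Out, Res→J3, Res→Out, Res→TankB}.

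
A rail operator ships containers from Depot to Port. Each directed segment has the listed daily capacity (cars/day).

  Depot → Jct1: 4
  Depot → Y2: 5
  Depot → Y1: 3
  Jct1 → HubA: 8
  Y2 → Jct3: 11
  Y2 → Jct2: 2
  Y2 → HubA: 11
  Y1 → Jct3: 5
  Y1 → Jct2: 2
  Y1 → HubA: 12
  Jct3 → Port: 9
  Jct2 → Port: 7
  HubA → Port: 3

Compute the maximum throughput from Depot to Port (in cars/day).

Augment Depot→Jct1→HubA→Port: bottleneck 3, flow now 3.
Augment Depot→Y2→Jct3→Port: bottleneck 5, flow now 8.
Augment Depot→Y1→Jct3→Port: bottleneck 3, flow now 11.
No augmenting path remains; maximum flow = 11.
In the residual graph, reachable from Depot: {Depot, Jct1, HubA}.
Min-cut edges: Depot→Y2 (5), Depot→Y1 (3), HubA→Port (3); capacity 5 + 3 + 3 = 11.
This cut is saturated, so no flow can exceed 11.

11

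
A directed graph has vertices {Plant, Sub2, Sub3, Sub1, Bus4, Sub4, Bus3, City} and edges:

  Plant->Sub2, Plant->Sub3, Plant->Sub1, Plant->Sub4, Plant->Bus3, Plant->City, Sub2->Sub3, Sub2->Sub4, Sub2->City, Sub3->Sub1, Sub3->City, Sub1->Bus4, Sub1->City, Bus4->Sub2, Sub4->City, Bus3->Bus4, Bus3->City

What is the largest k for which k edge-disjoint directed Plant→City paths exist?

6

Assign every edge capacity 1; by Menger, the answer equals the max flow.
Path Plant→City (+1); total 1.
Path Plant→Sub2→City (+1); total 2.
Path Plant→Sub3→City (+1); total 3.
Path Plant→Sub1→City (+1); total 4.
Path Plant→Sub4→City (+1); total 5.
Path Plant→Bus3→City (+1); total 6.
No residual Plant→City path; max flow = 6.
Certifying cut of size 6: {Plant→Bus3, Plant→City, Plant→Sub1, Plant→Sub2, Plant→Sub3, Plant→Sub4}.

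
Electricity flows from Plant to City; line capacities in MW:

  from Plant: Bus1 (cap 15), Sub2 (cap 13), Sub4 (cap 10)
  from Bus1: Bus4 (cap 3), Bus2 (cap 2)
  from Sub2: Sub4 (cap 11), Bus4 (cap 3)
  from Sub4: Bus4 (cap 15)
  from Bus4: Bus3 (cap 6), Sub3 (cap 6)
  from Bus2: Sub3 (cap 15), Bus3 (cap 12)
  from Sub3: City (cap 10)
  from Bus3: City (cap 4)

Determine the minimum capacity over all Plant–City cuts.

Augment Plant→Bus1→Bus4→Sub3→City: bottleneck 3, flow now 3.
Augment Plant→Bus1→Bus2→Sub3→City: bottleneck 2, flow now 5.
Augment Plant→Sub2→Bus4→Sub3→City: bottleneck 3, flow now 8.
Augment Plant→Sub4→Bus4→Bus3→City: bottleneck 4, flow now 12.
No augmenting path remains; maximum flow = 12.
By max-flow min-cut, the minimum cut capacity equals the max flow.
In the residual graph, reachable from Plant: {Plant, Bus1, Sub2, Sub4, Bus4, Bus3}.
Min-cut edges: Bus1→Bus2 (2), Bus4→Sub3 (6), Bus3→City (4); capacity 2 + 6 + 4 = 12.

12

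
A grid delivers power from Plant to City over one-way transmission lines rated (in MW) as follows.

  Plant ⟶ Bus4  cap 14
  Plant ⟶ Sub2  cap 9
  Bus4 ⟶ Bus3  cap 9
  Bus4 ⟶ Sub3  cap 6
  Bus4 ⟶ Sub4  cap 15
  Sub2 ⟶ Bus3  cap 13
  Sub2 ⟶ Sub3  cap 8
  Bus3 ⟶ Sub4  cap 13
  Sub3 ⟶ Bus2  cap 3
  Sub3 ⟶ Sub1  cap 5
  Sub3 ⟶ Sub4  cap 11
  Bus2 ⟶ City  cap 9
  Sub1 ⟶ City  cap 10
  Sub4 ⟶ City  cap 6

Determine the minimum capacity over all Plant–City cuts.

Augment Plant→Bus4→Sub4→City: bottleneck 6, flow now 6.
Augment Plant→Bus4→Sub3→Bus2→City: bottleneck 3, flow now 9.
Augment Plant→Bus4→Sub3→Sub1→City: bottleneck 3, flow now 12.
Augment Plant→Sub2→Sub3→Sub1→City: bottleneck 2, flow now 14.
No augmenting path remains; maximum flow = 14.
By max-flow min-cut, the minimum cut capacity equals the max flow.
In the residual graph, reachable from Plant: {Plant, Bus4, Sub2, Bus3, Sub3, Sub4}.
Min-cut edges: Sub3→Bus2 (3), Sub3→Sub1 (5), Sub4→City (6); capacity 3 + 5 + 6 = 14.

14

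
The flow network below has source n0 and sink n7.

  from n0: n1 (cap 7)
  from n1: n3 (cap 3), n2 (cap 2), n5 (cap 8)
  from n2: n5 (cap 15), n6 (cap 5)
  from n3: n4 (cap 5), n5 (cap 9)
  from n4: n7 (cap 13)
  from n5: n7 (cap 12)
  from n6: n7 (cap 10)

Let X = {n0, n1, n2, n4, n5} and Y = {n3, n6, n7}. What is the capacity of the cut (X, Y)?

33

Edges leaving {n0, n1, n2, n4, n5}: n1→n3 (3), n2→n6 (5), n4→n7 (13), n5→n7 (12).
Cut capacity = 3 + 5 + 13 + 12 = 33.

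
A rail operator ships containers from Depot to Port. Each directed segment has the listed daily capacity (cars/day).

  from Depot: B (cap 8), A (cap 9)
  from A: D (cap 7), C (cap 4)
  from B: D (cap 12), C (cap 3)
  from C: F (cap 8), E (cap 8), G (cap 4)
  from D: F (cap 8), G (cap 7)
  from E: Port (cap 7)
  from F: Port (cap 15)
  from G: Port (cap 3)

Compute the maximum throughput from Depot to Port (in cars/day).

Augment Depot→A→C→E→Port: bottleneck 4, flow now 4.
Augment Depot→A→D→F→Port: bottleneck 5, flow now 9.
Augment Depot→B→C→E→Port: bottleneck 3, flow now 12.
Augment Depot→B→D→F→Port: bottleneck 3, flow now 15.
Augment Depot→B→D→G→Port: bottleneck 2, flow now 17.
No augmenting path remains; maximum flow = 17.
In the residual graph, reachable from Depot: {Depot}.
Min-cut edges: Depot→A (9), Depot→B (8); capacity 9 + 8 = 17.
This cut is saturated, so no flow can exceed 17.

17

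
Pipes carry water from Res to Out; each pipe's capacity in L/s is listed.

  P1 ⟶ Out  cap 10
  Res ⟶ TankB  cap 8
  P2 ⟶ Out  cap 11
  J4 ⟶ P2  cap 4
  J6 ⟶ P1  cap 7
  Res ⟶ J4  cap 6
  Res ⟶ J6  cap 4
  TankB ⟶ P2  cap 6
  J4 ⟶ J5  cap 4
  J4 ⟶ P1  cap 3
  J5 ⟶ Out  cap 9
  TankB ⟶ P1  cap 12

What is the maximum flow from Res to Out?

Augment Res→TankB→P2→Out: bottleneck 6, flow now 6.
Augment Res→TankB→P1→Out: bottleneck 2, flow now 8.
Augment Res→J4→J5→Out: bottleneck 4, flow now 12.
Augment Res→J4→P2→Out: bottleneck 2, flow now 14.
Augment Res→J6→P1→Out: bottleneck 4, flow now 18.
No augmenting path remains; maximum flow = 18.
In the residual graph, reachable from Res: {Res}.
Min-cut edges: Res→TankB (8), Res→J4 (6), Res→J6 (4); capacity 8 + 6 + 4 = 18.
This cut is saturated, so no flow can exceed 18.

18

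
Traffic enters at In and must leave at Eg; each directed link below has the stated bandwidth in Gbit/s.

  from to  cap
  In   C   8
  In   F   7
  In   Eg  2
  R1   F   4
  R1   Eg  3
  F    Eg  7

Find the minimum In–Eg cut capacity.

Augment In→Eg: bottleneck 2, flow now 2.
Augment In→F→Eg: bottleneck 7, flow now 9.
No augmenting path remains; maximum flow = 9.
By max-flow min-cut, the minimum cut capacity equals the max flow.
In the residual graph, reachable from In: {In, C}.
Min-cut edges: In→F (7), In→Eg (2); capacity 7 + 2 = 9.

9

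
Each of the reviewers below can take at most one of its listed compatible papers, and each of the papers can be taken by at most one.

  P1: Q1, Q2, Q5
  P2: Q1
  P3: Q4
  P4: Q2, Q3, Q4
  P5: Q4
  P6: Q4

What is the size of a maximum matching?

4

Unit-capacity flow: source→left, listed edges, right→sink; max matching = max flow.
Augmenting path P1→Q1 (+1); matched 1.
Augmenting path P3→Q4 (+1); matched 2.
Augmenting path P4→Q2 (+1); matched 3.
Augmenting path P2→Q1→P1→Q5 (+1); matched 4.
No augmenting path remains; maximum matching = 4.
König certificate: {P1, P2, P4, Q4} is a vertex cover of size 4 (every listed pair touches it), so no matching can be larger.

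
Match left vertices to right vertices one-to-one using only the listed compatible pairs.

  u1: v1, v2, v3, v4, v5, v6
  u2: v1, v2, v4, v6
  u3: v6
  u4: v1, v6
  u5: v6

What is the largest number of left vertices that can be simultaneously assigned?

Unit-capacity flow: source→left, listed edges, right→sink; max matching = max flow.
Augmenting path u1→v1 (+1); matched 1.
Augmenting path u2→v2 (+1); matched 2.
Augmenting path u3→v6 (+1); matched 3.
Augmenting path u4→v1→u1→v3 (+1); matched 4.
No augmenting path remains; maximum matching = 4.
König certificate: {u1, u2, u4, v6} is a vertex cover of size 4 (every listed pair touches it), so no matching can be larger.

4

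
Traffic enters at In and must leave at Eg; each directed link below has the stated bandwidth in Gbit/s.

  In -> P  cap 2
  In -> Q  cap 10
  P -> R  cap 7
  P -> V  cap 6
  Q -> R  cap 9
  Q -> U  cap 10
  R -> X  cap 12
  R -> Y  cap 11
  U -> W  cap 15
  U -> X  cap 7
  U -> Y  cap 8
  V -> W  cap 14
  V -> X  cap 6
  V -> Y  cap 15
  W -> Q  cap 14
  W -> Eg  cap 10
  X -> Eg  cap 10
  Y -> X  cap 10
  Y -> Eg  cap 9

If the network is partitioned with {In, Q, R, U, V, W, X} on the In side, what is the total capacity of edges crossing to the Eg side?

Edges leaving {In, Q, R, U, V, W, X}: In→P (2), R→Y (11), U→Y (8), V→Y (15), W→Eg (10), X→Eg (10).
Cut capacity = 2 + 11 + 8 + 15 + 10 + 10 = 56.

56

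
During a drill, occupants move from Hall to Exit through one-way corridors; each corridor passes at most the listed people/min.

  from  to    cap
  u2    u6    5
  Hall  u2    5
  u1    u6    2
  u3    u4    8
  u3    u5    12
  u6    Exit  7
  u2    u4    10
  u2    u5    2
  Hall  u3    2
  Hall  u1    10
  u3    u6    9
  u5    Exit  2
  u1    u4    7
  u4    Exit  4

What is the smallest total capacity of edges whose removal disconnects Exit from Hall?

13

Augment Hall→u1→u4→Exit: bottleneck 4, flow now 4.
Augment Hall→u1→u6→Exit: bottleneck 2, flow now 6.
Augment Hall→u2→u5→Exit: bottleneck 2, flow now 8.
Augment Hall→u2→u6→Exit: bottleneck 3, flow now 11.
Augment Hall→u3→u6→Exit: bottleneck 2, flow now 13.
No augmenting path remains; maximum flow = 13.
By max-flow min-cut, the minimum cut capacity equals the max flow.
In the residual graph, reachable from Hall: {Hall, u1, u4}.
Min-cut edges: Hall→u2 (5), Hall→u3 (2), u1→u6 (2), u4→Exit (4); capacity 5 + 2 + 2 + 4 = 13.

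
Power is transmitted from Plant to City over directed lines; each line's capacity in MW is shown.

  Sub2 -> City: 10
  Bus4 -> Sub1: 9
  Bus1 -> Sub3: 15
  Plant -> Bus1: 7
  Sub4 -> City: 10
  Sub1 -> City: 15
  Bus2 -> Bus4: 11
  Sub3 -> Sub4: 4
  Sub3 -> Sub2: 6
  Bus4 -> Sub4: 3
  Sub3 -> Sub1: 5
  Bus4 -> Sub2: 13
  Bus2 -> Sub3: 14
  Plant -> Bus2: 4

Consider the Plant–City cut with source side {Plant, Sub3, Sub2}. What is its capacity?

Edges leaving {Plant, Sub3, Sub2}: Plant→Bus1 (7), Plant→Bus2 (4), Sub3→Sub1 (5), Sub3→Sub4 (4), Sub2→City (10).
Cut capacity = 7 + 4 + 5 + 4 + 10 = 30.

30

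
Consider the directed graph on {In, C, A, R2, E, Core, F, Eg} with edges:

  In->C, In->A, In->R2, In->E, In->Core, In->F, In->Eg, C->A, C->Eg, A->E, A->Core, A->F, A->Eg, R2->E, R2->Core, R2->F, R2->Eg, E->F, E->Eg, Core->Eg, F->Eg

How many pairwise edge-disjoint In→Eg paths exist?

Assign every edge capacity 1; by Menger, the answer equals the max flow.
Path In→Eg (+1); total 1.
Path In→C→Eg (+1); total 2.
Path In→A→Eg (+1); total 3.
Path In→R2→Eg (+1); total 4.
Path In→E→Eg (+1); total 5.
Path In→Core→Eg (+1); total 6.
Path In→F→Eg (+1); total 7.
No residual In→Eg path; max flow = 7.
Certifying cut of size 7: {In→A, In→C, In→Core, In→E, In→Eg, In→F, In→R2}.

7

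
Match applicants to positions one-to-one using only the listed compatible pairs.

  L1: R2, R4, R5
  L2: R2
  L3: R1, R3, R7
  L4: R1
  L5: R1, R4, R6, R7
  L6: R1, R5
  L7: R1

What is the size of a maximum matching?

Unit-capacity flow: source→left, listed edges, right→sink; max matching = max flow.
Augmenting path L1→R2 (+1); matched 1.
Augmenting path L3→R1 (+1); matched 2.
Augmenting path L5→R4 (+1); matched 3.
Augmenting path L6→R5 (+1); matched 4.
Augmenting path L4→R1→L3→R3 (+1); matched 5.
Augmenting path L2→R2→L1→R4→L5→R6 (+1); matched 6.
No augmenting path remains; maximum matching = 6.
König certificate: {L1, L2, L3, L5, L6, R1} is a vertex cover of size 6 (every listed pair touches it), so no matching can be larger.

6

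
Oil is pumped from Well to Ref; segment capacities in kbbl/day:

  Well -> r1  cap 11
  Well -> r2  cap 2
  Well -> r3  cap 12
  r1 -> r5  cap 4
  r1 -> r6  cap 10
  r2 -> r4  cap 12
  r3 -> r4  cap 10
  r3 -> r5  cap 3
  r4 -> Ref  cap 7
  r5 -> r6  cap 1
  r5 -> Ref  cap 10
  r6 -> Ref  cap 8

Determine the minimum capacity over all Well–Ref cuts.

21

Augment Well→r1→r5→Ref: bottleneck 4, flow now 4.
Augment Well→r1→r6→Ref: bottleneck 7, flow now 11.
Augment Well→r2→r4→Ref: bottleneck 2, flow now 13.
Augment Well→r3→r4→Ref: bottleneck 5, flow now 18.
Augment Well→r3→r5→Ref: bottleneck 3, flow now 21.
No augmenting path remains; maximum flow = 21.
By max-flow min-cut, the minimum cut capacity equals the max flow.
In the residual graph, reachable from Well: {Well, r2, r3, r4}.
Min-cut edges: Well→r1 (11), r3→r5 (3), r4→Ref (7); capacity 11 + 3 + 7 = 21.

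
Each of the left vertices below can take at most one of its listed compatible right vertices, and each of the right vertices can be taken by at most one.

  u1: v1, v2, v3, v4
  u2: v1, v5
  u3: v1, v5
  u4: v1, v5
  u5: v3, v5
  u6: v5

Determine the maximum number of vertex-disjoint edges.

Unit-capacity flow: source→left, listed edges, right→sink; max matching = max flow.
Augmenting path u1→v1 (+1); matched 1.
Augmenting path u2→v5 (+1); matched 2.
Augmenting path u5→v3 (+1); matched 3.
Augmenting path u3→v1→u1→v2 (+1); matched 4.
No augmenting path remains; maximum matching = 4.
König certificate: {u1, u5, v1, v5} is a vertex cover of size 4 (every listed pair touches it), so no matching can be larger.

4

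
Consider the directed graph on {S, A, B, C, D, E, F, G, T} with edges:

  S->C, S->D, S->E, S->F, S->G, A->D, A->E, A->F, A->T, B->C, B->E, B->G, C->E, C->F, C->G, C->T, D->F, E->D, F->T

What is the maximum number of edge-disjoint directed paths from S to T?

2

Assign every edge capacity 1; by Menger, the answer equals the max flow.
Path S→C→T (+1); total 1.
Path S→F→T (+1); total 2.
No residual S→T path; max flow = 2.
Certifying cut of size 2: {F→T, S→C}.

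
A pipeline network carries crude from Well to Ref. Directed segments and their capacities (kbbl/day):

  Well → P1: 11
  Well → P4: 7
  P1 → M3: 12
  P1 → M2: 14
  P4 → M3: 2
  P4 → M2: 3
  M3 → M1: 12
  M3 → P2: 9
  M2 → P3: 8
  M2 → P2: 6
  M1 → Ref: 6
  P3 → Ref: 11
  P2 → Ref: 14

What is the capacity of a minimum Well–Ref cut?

Augment Well→P1→M3→M1→Ref: bottleneck 6, flow now 6.
Augment Well→P1→M3→P2→Ref: bottleneck 5, flow now 11.
Augment Well→P4→M3→P2→Ref: bottleneck 2, flow now 13.
Augment Well→P4→M2→P3→Ref: bottleneck 3, flow now 16.
No augmenting path remains; maximum flow = 16.
By max-flow min-cut, the minimum cut capacity equals the max flow.
In the residual graph, reachable from Well: {Well, P4}.
Min-cut edges: Well→P1 (11), P4→M3 (2), P4→M2 (3); capacity 11 + 2 + 3 = 16.

16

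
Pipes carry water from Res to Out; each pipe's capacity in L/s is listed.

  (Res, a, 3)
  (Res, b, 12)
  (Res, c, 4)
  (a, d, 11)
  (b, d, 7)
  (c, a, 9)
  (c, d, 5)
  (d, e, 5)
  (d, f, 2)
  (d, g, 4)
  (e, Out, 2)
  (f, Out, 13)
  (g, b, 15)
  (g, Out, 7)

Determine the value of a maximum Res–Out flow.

Augment Res→a→d→e→Out: bottleneck 2, flow now 2.
Augment Res→a→d→f→Out: bottleneck 1, flow now 3.
Augment Res→b→d→f→Out: bottleneck 1, flow now 4.
Augment Res→b→d→g→Out: bottleneck 4, flow now 8.
No augmenting path remains; maximum flow = 8.
In the residual graph, reachable from Res: {Res, a, b, c, d, e}.
Min-cut edges: d→f (2), d→g (4), e→Out (2); capacity 2 + 4 + 2 = 8.
This cut is saturated, so no flow can exceed 8.

8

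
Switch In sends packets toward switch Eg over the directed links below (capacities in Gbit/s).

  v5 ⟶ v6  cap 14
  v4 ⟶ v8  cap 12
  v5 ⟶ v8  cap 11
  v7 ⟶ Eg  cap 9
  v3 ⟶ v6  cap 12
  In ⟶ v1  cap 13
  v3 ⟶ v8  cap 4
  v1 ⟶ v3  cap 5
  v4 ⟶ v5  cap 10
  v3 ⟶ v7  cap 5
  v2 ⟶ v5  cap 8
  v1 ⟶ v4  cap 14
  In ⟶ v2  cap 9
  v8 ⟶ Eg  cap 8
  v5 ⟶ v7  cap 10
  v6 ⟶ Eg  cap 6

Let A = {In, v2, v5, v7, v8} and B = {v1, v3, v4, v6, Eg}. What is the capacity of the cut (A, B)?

44

Edges leaving {In, v2, v5, v7, v8}: In→v1 (13), v5→v6 (14), v7→Eg (9), v8→Eg (8).
Cut capacity = 13 + 14 + 9 + 8 = 44.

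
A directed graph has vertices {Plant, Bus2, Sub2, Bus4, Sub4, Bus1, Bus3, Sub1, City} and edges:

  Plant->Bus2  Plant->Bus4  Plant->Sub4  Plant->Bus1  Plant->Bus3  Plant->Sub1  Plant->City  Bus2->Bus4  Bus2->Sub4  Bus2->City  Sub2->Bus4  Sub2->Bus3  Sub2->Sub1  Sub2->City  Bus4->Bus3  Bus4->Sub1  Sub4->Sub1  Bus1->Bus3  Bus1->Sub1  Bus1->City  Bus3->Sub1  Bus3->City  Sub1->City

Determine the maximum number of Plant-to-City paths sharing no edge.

5

Assign every edge capacity 1; by Menger, the answer equals the max flow.
Path Plant→City (+1); total 1.
Path Plant→Bus2→City (+1); total 2.
Path Plant→Bus1→City (+1); total 3.
Path Plant→Bus3→City (+1); total 4.
Path Plant→Sub1→City (+1); total 5.
No residual Plant→City path; max flow = 5.
Certifying cut of size 5: {Bus3→City, Plant→Bus1, Plant→Bus2, Plant→City, Sub1→City}.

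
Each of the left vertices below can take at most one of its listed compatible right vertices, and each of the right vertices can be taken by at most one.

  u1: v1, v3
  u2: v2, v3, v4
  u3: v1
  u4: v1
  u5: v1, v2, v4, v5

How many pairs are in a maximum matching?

4

Unit-capacity flow: source→left, listed edges, right→sink; max matching = max flow.
Augmenting path u1→v1 (+1); matched 1.
Augmenting path u2→v2 (+1); matched 2.
Augmenting path u5→v4 (+1); matched 3.
Augmenting path u3→v1→u1→v3 (+1); matched 4.
No augmenting path remains; maximum matching = 4.
König certificate: {u1, u2, u5, v1} is a vertex cover of size 4 (every listed pair touches it), so no matching can be larger.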